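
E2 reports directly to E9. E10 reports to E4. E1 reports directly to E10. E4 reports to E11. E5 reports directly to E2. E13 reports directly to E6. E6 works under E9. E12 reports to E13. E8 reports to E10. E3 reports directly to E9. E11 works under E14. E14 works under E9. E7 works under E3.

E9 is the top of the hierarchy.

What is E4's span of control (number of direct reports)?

1

E4 directly manages E10. That is 1 direct report.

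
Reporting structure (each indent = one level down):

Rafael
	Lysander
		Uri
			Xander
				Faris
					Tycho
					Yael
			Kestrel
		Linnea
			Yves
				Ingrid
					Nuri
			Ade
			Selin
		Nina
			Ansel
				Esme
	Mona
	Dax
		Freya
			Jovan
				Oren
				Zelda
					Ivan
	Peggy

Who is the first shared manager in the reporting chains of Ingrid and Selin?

Ingrid's chain of managers is Yves, Linnea, Lysander, Rafael. Selin's chain of managers is Linnea, Lysander, Rafael. The first manager that appears in both chains is Linnea.

Linnea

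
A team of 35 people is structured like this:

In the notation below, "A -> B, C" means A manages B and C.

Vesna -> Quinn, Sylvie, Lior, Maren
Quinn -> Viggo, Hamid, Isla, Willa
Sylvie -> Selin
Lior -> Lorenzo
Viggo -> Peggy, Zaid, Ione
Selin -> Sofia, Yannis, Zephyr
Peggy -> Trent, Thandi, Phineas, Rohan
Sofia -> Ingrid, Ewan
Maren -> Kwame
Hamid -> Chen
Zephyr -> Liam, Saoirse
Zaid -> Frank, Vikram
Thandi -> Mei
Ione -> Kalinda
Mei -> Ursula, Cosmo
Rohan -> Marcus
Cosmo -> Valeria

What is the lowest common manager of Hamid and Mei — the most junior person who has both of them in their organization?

Hamid's chain of managers is Quinn, Vesna. Mei's chain of managers is Thandi, Peggy, Viggo, Quinn, Vesna. The first manager that appears in both chains is Quinn.

Quinn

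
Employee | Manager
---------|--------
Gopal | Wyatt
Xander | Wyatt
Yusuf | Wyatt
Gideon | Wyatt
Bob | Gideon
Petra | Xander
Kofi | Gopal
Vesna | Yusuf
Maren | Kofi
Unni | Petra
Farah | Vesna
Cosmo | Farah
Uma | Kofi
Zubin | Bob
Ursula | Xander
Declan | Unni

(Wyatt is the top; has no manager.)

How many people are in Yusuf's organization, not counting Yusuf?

Yusuf directly manages Vesna. Under Vesna: Farah, Cosmo (2). That's 3 in total.

3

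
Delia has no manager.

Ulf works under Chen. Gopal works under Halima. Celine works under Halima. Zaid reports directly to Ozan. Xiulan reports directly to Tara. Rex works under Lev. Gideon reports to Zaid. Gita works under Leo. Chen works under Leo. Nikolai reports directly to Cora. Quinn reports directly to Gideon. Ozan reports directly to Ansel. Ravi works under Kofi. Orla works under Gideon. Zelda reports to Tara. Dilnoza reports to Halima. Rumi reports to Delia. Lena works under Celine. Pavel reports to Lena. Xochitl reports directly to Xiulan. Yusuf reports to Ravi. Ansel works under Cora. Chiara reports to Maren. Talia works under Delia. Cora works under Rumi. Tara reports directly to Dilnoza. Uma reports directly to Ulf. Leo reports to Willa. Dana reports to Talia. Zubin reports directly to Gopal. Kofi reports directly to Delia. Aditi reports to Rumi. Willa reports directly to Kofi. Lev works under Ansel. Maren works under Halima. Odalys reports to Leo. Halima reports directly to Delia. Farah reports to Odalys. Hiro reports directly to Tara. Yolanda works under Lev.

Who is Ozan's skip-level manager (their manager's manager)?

Ozan reports to Ansel, and Ansel reports to Cora. So Ozan's skip-level manager is Cora.

Cora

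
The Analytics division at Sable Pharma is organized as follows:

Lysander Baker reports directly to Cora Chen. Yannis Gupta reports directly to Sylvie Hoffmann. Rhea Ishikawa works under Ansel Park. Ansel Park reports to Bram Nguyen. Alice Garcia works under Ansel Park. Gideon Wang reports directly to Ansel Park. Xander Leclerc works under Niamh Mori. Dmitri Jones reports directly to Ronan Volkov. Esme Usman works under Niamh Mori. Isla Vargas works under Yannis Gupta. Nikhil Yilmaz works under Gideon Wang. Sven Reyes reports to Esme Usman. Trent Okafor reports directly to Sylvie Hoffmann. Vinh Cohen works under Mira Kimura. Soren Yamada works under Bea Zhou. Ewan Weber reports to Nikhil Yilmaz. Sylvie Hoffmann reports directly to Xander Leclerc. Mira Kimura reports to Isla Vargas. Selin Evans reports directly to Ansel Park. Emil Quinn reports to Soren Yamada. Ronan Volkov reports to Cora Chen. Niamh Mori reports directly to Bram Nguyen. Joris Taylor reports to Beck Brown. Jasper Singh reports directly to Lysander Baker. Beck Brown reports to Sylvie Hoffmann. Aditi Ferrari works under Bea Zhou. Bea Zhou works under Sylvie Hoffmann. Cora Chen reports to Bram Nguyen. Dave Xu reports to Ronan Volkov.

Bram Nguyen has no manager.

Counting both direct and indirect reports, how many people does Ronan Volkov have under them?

Ronan Volkov directly manages Dmitri Jones, Dave Xu. Dmitri Jones has no reports. Dave Xu has no reports. So Ronan Volkov's organization is 2 direct reports plus everyone under them: 1 + 1 = 2.

2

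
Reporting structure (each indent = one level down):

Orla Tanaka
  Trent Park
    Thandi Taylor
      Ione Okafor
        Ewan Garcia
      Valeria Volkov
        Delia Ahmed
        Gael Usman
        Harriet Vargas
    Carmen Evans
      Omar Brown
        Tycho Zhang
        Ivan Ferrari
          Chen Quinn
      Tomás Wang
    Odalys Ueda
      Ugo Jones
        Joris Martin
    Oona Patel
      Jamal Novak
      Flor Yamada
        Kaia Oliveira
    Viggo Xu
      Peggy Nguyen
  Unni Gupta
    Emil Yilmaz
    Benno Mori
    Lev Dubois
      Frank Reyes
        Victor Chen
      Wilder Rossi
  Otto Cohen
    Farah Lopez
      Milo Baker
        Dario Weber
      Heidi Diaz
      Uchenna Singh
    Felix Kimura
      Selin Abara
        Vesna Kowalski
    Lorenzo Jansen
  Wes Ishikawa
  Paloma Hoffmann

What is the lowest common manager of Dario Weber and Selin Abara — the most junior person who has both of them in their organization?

Dario Weber's chain of managers is Milo Baker, Farah Lopez, Otto Cohen, Orla Tanaka. Selin Abara's chain of managers is Felix Kimura, Otto Cohen, Orla Tanaka. The first manager that appears in both chains is Otto Cohen.

Otto Cohen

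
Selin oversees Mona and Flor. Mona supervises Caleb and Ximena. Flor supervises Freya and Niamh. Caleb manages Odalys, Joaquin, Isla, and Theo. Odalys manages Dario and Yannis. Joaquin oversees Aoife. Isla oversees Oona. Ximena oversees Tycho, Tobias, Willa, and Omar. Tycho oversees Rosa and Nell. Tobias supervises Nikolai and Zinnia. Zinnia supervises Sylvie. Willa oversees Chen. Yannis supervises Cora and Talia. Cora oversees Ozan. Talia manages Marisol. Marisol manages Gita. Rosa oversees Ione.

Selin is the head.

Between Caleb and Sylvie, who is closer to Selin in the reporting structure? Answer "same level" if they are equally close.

Caleb is 2 levels below Selin; Sylvie is 5. Caleb is higher.

Caleb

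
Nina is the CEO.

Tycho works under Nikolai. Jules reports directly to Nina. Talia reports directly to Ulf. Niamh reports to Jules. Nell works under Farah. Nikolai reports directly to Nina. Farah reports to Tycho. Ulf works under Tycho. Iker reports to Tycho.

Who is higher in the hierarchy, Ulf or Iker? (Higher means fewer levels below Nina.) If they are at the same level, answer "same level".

same level

Both Ulf and Iker are 3 levels below Nina.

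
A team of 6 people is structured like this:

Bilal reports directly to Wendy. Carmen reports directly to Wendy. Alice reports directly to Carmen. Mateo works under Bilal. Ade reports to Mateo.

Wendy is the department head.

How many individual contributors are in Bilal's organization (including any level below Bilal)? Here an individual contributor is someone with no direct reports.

1

The only person in Bilal's organization with no one reporting to them is Ade. That is 1.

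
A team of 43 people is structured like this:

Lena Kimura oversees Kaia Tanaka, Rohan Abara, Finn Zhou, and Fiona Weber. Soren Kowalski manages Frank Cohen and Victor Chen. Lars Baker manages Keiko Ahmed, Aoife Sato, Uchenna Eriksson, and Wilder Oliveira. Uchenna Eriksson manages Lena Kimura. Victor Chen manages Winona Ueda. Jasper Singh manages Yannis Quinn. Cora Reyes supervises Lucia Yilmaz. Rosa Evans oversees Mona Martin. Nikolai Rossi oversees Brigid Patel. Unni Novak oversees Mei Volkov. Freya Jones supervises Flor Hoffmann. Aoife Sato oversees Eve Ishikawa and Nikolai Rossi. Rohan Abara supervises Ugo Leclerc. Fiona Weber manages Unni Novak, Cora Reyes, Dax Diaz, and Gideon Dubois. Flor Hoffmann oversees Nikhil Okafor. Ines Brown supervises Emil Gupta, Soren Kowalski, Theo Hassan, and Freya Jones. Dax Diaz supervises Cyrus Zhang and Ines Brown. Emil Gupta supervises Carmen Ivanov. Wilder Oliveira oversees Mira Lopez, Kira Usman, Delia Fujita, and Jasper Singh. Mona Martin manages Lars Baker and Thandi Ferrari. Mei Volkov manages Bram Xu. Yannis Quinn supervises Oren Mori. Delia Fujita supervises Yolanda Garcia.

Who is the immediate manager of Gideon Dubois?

Fiona Weber

Gideon Dubois reports directly to Fiona Weber.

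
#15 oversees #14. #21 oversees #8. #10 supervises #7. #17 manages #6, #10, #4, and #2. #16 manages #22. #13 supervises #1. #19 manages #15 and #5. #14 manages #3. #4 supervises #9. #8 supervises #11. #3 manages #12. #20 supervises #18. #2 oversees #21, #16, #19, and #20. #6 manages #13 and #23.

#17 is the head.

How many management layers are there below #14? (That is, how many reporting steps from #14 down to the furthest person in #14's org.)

2

The longest chain under #14 runs #14 → #3 → #12, which is 2 levels below #14.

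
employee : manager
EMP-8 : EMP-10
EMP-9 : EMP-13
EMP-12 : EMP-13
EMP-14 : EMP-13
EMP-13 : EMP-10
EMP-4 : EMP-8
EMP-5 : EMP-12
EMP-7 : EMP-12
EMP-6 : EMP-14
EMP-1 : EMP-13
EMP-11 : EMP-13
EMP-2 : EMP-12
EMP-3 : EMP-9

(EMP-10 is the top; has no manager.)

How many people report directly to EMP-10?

2

EMP-10 directly manages EMP-13, EMP-8. That is 2 direct reports.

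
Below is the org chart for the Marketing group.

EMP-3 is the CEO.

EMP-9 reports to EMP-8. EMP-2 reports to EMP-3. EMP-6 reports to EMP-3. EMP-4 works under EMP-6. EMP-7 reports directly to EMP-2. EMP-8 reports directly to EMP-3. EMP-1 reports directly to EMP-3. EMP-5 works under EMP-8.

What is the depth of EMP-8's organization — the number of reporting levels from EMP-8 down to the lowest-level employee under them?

1

The longest chain under EMP-8 runs EMP-8 → EMP-9, which is 1 level below EMP-8.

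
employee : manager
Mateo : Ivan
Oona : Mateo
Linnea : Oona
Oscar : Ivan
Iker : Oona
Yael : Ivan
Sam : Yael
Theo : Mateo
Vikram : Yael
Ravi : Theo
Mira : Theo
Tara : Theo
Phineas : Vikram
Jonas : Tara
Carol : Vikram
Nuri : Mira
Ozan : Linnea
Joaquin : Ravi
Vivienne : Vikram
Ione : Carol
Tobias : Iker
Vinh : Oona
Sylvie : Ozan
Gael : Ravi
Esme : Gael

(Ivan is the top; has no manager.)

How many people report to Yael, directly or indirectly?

Yael directly manages Sam, Vikram. Sam has no reports. Under Vikram: Vivienne, Carol, Ione, Phineas (4). So Yael's organization is 2 direct reports plus everyone under them: 1 + 5 = 6.

6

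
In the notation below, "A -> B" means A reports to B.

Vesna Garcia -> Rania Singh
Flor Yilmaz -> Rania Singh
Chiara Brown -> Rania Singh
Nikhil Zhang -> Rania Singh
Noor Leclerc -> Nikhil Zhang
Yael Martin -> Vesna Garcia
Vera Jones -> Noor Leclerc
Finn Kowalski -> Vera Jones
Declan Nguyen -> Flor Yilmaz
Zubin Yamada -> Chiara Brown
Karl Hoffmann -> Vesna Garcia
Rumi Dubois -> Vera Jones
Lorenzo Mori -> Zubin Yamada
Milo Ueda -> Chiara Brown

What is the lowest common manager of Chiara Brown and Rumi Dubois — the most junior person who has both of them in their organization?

Chiara Brown's chain of managers is Rania Singh. Rumi Dubois's chain of managers is Vera Jones, Noor Leclerc, Nikhil Zhang, Rania Singh. The first manager that appears in both chains is Rania Singh.

Rania Singh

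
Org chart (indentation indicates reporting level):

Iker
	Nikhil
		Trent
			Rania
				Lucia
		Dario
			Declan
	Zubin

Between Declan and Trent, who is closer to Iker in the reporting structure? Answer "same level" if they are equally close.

Declan is 3 levels below Iker; Trent is 2. Trent is higher.

Trent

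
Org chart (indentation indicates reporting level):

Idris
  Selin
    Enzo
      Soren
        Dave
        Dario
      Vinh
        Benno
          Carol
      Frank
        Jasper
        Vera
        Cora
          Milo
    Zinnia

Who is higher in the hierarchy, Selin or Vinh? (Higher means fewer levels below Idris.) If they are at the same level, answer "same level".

Selin is 1 level below Idris; Vinh is 3. Selin is higher.

Selin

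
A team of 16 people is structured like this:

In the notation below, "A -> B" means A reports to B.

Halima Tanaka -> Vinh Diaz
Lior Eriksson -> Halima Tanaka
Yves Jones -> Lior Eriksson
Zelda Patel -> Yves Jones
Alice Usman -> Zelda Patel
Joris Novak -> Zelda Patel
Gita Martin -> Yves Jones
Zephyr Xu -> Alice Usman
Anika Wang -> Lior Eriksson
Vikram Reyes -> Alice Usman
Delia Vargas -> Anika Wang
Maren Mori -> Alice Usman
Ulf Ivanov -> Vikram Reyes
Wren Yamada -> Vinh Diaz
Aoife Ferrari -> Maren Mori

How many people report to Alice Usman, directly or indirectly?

5

Alice Usman directly manages Zephyr Xu, Vikram Reyes, Maren Mori. Zephyr Xu has no reports. Under Vikram Reyes: Ulf Ivanov (1). Under Maren Mori: Aoife Ferrari (1). So Alice Usman's organization is 3 direct reports plus everyone under them: 1 + 2 + 2 = 5.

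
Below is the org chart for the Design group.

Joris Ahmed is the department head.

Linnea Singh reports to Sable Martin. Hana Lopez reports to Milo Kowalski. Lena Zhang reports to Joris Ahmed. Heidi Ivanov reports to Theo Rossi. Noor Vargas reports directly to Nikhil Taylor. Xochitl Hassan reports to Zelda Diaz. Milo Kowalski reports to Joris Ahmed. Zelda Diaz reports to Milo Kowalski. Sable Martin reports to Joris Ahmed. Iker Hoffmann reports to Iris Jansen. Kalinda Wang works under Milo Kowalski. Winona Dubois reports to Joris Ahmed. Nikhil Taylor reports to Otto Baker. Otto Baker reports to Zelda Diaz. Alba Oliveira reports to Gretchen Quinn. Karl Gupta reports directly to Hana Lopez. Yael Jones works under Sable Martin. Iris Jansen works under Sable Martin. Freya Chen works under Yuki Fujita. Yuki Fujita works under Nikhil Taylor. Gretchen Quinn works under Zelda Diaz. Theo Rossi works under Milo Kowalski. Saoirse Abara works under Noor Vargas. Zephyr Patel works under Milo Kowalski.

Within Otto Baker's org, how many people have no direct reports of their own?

2

The people in Otto Baker's organization with no one reporting to them are Freya Chen, Saoirse Abara. That is 2.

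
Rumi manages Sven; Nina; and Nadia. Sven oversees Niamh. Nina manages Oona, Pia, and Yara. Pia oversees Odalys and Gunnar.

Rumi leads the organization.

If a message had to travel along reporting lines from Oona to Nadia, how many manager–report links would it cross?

Oona is 2 levels below Rumi, and Nadia is 1 level below Rumi (their lowest common manager). The shortest path runs up from Oona to Rumi and back down to Nadia: 2 + 1 = 3 links.

3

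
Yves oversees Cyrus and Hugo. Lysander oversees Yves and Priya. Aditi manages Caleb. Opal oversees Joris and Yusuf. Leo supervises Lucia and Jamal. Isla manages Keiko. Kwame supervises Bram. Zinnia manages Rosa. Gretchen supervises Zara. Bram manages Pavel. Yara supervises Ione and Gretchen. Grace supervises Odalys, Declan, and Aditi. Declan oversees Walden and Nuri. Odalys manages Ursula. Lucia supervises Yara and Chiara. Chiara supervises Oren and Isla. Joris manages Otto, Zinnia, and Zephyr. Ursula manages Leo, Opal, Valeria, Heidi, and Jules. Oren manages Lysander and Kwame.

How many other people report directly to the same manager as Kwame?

1

Kwame reports to Oren. Oren's other direct reports are Lysander — 1 peer.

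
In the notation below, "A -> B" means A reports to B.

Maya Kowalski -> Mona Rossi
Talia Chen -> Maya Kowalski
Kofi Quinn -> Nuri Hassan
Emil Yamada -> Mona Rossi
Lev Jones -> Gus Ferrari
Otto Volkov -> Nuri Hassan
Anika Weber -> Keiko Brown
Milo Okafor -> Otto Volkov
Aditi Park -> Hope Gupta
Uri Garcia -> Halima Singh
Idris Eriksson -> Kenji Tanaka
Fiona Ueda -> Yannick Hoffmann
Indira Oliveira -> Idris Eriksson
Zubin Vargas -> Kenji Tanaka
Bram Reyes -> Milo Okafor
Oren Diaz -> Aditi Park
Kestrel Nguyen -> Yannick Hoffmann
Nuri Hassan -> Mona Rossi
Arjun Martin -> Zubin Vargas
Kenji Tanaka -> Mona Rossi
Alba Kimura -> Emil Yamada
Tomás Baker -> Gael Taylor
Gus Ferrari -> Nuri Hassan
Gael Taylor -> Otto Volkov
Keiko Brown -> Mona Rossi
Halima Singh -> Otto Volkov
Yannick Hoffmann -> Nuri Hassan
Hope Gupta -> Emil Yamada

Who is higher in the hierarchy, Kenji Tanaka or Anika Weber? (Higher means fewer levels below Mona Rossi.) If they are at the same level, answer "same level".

Kenji Tanaka

Kenji Tanaka is 1 level below Mona Rossi; Anika Weber is 2. Kenji Tanaka is higher.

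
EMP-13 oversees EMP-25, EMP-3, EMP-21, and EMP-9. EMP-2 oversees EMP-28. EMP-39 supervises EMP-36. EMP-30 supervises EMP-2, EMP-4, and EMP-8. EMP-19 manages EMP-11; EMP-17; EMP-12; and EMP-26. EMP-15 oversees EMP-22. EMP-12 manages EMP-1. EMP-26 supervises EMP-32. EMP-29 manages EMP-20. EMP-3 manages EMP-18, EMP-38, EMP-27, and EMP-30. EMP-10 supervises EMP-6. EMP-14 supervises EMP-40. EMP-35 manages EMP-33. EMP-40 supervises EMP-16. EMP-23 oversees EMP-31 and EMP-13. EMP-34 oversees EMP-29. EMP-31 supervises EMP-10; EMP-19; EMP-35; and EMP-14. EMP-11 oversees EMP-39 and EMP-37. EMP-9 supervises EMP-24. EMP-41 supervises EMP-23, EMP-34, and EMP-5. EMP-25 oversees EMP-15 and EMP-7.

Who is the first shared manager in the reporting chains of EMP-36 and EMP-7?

EMP-23

EMP-36's chain of managers is EMP-39, EMP-11, EMP-19, EMP-31, EMP-23, EMP-41. EMP-7's chain of managers is EMP-25, EMP-13, EMP-23, EMP-41. The first manager that appears in both chains is EMP-23.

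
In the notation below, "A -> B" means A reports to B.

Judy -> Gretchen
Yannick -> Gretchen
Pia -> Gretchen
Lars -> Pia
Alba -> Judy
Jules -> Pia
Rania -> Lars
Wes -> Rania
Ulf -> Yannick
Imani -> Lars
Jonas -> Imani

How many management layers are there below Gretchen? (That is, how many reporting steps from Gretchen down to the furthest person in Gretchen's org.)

4

The longest chain under Gretchen runs Gretchen → Pia → Lars → Imani → Jonas, which is 4 levels below Gretchen.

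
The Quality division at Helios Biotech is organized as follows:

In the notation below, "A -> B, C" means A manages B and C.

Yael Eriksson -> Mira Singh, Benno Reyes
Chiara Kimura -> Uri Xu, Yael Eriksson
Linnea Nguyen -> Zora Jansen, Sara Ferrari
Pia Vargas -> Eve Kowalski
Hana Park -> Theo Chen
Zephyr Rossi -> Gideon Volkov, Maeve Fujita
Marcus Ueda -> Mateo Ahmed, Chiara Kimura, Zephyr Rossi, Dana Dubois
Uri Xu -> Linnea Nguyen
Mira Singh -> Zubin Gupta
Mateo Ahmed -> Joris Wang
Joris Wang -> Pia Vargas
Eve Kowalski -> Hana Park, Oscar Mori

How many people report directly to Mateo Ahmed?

Mateo Ahmed directly manages Joris Wang. That is 1 direct report.

1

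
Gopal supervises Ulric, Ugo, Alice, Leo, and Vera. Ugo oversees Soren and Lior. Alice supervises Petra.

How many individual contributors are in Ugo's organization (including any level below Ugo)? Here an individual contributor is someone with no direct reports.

The people in Ugo's organization with no one reporting to them are Lior, Soren. That is 2.

2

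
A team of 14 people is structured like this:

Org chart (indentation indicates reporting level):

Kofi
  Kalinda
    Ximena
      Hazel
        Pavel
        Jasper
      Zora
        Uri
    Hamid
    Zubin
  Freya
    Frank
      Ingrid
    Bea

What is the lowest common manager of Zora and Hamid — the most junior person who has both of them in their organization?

Zora's chain of managers is Ximena, Kalinda, Kofi. Hamid's chain of managers is Kalinda, Kofi. The first manager that appears in both chains is Kalinda.

Kalinda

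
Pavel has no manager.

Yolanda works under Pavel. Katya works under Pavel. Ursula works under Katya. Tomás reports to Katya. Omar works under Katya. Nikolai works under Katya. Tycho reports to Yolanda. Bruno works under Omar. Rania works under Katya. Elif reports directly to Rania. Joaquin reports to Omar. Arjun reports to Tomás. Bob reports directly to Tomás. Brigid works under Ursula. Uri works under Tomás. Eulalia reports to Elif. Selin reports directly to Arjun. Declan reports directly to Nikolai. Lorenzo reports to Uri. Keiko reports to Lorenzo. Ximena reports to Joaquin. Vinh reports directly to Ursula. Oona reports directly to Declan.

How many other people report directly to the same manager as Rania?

4

Rania reports to Katya. Katya's other direct reports are Ursula, Tomás, Omar, Nikolai — 4 peers.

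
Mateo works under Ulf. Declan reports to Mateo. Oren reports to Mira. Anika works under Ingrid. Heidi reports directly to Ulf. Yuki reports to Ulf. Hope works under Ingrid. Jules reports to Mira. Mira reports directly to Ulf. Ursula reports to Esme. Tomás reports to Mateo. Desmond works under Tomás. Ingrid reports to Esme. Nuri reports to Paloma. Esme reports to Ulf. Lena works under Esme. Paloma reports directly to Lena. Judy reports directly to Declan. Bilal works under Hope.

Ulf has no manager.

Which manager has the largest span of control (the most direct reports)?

Ulf

Direct-report counts: Ulf has 5; Mateo has 2; Tomás has 1; Declan has 1; Mira has 2; Esme has 3; Lena has 1; Paloma has 1; Ingrid has 2; Hope has 1. The largest is 5, held by Ulf.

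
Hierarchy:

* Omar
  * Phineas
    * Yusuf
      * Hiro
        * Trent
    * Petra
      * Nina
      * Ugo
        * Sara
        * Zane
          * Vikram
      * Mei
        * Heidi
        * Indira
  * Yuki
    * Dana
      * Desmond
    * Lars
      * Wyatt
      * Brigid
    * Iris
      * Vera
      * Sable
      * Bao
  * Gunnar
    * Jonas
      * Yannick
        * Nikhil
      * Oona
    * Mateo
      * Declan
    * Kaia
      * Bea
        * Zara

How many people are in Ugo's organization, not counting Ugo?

3

Ugo directly manages Sara, Zane. Sara has no reports. Under Zane: Vikram (1). So Ugo's organization is 2 direct reports plus everyone under them: 1 + 2 = 3.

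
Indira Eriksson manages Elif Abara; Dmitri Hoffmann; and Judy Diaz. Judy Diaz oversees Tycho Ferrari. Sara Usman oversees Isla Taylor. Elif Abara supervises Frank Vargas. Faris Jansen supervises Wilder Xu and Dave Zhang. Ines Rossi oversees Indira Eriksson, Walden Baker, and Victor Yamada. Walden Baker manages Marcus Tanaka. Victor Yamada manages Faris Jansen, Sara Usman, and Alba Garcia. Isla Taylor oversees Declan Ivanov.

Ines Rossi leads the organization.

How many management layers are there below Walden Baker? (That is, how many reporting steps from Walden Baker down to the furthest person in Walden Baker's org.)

1

The longest chain under Walden Baker runs Walden Baker → Marcus Tanaka, which is 1 level below Walden Baker.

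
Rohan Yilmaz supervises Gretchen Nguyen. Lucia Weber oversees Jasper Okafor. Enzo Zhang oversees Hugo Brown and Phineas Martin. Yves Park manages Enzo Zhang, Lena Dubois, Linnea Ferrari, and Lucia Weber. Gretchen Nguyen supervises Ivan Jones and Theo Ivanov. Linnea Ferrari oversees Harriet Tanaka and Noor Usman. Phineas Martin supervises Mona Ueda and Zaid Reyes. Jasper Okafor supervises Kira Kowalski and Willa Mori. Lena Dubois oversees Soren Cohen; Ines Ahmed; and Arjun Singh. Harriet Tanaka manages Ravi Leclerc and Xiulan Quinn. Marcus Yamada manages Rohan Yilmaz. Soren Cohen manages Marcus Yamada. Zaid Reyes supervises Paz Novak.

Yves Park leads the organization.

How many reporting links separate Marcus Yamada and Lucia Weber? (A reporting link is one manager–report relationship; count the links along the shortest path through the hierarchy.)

4

Marcus Yamada is 3 levels below Yves Park, and Lucia Weber is 1 level below Yves Park (their lowest common manager). The shortest path runs up from Marcus Yamada to Yves Park and back down to Lucia Weber: 3 + 1 = 4 links.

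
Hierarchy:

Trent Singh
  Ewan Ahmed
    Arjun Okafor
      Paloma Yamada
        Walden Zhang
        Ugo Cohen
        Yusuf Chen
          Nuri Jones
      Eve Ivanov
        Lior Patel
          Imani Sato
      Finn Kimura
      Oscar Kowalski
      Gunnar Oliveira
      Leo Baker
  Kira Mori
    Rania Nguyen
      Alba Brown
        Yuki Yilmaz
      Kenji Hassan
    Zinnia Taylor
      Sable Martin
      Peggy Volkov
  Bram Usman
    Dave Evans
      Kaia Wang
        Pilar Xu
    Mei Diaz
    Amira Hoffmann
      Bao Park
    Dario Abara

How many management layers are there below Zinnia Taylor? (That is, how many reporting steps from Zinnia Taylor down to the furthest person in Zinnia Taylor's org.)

The longest chain under Zinnia Taylor runs Zinnia Taylor → Peggy Volkov, which is 1 level below Zinnia Taylor.

1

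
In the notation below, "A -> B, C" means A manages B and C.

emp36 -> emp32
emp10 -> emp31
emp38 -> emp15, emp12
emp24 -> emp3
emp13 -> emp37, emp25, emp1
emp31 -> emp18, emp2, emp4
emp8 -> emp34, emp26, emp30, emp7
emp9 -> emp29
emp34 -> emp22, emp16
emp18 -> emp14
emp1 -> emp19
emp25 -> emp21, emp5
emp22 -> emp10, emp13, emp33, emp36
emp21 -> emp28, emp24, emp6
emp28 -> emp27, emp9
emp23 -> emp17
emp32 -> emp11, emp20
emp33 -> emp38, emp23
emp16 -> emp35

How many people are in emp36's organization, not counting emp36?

3

emp36 directly manages emp32. Under emp32: emp20, emp11 (2). That's 3 in total.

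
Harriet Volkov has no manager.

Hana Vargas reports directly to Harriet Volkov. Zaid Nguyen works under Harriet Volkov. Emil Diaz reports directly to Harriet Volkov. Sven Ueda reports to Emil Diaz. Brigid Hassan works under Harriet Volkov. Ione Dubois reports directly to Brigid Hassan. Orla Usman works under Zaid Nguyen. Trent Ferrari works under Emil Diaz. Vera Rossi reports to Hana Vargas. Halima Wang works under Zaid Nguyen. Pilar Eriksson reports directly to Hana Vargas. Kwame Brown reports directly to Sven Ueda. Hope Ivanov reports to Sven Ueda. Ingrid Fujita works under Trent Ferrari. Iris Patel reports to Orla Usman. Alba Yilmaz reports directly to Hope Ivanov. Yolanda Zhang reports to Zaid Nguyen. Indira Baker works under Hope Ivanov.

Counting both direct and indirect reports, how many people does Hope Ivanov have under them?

2

Hope Ivanov directly manages Alba Yilmaz, Indira Baker. Alba Yilmaz has no reports. Indira Baker has no reports. So Hope Ivanov's organization is 2 direct reports plus everyone under them: 1 + 1 = 2.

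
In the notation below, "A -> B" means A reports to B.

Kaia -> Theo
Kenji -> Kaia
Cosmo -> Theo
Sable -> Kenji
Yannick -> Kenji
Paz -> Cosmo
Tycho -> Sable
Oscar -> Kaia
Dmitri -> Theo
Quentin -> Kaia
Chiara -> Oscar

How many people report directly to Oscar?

Oscar directly manages Chiara. That is 1 direct report.

1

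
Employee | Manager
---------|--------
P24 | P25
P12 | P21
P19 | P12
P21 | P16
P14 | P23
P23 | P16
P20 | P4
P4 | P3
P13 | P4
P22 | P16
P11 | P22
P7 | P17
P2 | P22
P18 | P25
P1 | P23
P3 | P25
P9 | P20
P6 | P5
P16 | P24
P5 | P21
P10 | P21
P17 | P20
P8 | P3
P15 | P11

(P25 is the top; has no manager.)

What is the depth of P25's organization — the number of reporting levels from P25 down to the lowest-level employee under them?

5

The longest chain under P25 runs P25 → P3 → P4 → P20 → P17 → P7, which is 5 levels below P25.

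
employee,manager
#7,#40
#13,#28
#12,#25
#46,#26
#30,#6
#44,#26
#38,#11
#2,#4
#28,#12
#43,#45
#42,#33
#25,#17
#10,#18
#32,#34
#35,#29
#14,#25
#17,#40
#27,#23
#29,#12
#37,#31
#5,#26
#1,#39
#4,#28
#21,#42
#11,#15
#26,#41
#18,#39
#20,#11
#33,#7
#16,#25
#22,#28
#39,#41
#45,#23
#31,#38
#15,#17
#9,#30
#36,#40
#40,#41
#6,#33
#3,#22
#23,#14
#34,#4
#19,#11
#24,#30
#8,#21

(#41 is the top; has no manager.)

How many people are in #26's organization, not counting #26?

3

#26 directly manages #5, #44, #46. #5 has no reports. #44 has no reports. #46 has no reports. So #26's organization is 3 direct reports plus everyone under them: 1 + 1 + 1 = 3.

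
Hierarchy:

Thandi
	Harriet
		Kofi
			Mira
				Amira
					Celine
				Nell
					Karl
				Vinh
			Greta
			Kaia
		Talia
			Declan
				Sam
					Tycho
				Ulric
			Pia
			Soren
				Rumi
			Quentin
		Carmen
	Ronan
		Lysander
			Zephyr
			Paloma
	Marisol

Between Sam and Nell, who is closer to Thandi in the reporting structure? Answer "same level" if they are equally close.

same level

Both Sam and Nell are 4 levels below Thandi.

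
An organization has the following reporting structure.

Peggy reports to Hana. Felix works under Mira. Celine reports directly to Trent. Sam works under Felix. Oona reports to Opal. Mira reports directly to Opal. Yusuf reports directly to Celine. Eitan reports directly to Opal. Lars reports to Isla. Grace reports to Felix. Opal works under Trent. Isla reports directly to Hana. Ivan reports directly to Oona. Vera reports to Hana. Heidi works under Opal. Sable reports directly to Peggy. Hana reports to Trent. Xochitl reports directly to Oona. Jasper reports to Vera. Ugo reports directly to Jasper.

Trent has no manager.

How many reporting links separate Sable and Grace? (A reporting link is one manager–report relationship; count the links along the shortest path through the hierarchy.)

Sable is 3 levels below Trent, and Grace is 4 levels below Trent (their lowest common manager). The shortest path runs up from Sable to Trent and back down to Grace: 3 + 4 = 7 links.

7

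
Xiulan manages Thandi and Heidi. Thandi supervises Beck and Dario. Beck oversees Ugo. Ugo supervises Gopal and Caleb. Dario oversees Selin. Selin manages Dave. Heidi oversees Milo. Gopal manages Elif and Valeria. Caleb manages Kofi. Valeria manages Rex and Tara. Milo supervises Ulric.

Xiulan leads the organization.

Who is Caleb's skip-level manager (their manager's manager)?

Caleb reports to Ugo, and Ugo reports to Beck. So Caleb's skip-level manager is Beck.

Beck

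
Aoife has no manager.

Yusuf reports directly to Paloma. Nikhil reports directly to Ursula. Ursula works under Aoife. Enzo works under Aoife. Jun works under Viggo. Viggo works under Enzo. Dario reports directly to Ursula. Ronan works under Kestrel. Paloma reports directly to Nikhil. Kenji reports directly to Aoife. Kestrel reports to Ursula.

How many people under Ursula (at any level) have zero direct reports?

3

The people in Ursula's organization with no one reporting to them are Dario, Yusuf, Ronan. That is 3.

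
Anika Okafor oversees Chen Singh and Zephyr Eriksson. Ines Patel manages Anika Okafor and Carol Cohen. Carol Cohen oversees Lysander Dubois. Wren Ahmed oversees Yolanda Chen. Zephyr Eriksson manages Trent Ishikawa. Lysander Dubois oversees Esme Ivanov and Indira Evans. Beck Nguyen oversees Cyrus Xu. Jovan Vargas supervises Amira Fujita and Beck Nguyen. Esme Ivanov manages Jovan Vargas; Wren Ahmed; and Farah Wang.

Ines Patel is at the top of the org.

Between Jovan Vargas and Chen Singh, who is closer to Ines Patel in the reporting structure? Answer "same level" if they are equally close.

Jovan Vargas is 4 levels below Ines Patel; Chen Singh is 2. Chen Singh is higher.

Chen Singh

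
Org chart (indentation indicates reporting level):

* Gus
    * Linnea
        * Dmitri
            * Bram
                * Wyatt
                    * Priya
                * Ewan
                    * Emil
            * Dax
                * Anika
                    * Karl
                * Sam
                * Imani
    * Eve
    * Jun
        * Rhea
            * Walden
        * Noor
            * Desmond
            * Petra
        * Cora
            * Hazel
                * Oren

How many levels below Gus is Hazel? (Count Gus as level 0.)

Chain from Hazel up to Gus: Hazel → Cora → Jun → Gus. That is 3 steps up, so Hazel is 3 levels below Gus.

3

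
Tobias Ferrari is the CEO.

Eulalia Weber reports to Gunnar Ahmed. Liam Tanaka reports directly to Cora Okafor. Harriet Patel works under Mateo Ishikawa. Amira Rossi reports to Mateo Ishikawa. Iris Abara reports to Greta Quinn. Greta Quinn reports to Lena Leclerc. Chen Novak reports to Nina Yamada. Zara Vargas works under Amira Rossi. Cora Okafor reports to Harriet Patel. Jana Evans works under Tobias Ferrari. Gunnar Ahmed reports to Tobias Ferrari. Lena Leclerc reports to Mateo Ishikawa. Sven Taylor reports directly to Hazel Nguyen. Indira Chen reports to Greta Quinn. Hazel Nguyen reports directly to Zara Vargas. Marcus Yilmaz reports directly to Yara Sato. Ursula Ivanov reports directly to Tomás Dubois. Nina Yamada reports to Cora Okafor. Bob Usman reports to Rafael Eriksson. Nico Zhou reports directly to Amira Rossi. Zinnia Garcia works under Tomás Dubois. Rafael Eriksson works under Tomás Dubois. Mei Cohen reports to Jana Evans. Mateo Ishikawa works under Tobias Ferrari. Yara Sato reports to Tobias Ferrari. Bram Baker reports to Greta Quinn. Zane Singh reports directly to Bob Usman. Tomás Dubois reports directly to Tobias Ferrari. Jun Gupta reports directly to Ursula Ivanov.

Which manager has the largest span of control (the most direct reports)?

Tobias Ferrari

Direct-report counts: Tobias Ferrari has 5; Yara Sato has 1; Gunnar Ahmed has 1; Tomás Dubois has 3; Ursula Ivanov has 1; Rafael Eriksson has 1; Bob Usman has 1; Mateo Ishikawa has 3; Harriet Patel has 1; Cora Okafor has 2; Nina Yamada has 1; Lena Leclerc has 1; Greta Quinn has 3; Amira Rossi has 2; Zara Vargas has 1; Hazel Nguyen has 1; Jana Evans has 1. The largest is 5, held by Tobias Ferrari.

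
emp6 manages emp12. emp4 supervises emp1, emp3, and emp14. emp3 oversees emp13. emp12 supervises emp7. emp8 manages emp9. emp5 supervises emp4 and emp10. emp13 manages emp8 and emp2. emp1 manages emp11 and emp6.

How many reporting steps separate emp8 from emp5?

4

Chain from emp8 up to emp5: emp8 → emp13 → emp3 → emp4 → emp5. That is 4 steps up, so emp8 is 4 levels below emp5.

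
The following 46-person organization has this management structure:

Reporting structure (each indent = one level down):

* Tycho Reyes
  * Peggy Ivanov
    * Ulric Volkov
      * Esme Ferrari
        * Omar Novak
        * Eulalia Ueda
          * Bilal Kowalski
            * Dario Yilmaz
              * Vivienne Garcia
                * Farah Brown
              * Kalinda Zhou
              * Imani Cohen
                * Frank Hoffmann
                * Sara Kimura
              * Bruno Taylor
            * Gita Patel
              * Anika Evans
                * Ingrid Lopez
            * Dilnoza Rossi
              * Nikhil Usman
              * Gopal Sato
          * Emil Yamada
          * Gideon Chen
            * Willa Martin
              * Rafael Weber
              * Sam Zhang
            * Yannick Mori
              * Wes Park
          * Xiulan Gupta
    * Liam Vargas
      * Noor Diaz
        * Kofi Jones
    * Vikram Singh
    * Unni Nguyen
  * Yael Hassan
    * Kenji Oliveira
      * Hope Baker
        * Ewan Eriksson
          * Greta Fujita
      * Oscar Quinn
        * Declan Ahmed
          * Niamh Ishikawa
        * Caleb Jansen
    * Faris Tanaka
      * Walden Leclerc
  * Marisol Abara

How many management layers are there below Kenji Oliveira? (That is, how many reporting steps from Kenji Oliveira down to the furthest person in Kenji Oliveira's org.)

The longest chain under Kenji Oliveira runs Kenji Oliveira → Oscar Quinn → Declan Ahmed → Niamh Ishikawa, which is 3 levels below Kenji Oliveira.

3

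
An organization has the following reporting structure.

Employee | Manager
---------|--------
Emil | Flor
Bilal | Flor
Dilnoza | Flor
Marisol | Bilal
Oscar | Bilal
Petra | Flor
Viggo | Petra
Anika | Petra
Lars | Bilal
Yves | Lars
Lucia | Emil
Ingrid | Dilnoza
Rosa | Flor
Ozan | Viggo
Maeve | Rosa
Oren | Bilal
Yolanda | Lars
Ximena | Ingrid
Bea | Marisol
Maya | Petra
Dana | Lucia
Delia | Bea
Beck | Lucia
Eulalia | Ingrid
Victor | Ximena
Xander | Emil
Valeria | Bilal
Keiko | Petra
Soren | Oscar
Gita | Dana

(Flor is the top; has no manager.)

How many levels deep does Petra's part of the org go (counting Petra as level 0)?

2

The longest chain under Petra runs Petra → Viggo → Ozan, which is 2 levels below Petra.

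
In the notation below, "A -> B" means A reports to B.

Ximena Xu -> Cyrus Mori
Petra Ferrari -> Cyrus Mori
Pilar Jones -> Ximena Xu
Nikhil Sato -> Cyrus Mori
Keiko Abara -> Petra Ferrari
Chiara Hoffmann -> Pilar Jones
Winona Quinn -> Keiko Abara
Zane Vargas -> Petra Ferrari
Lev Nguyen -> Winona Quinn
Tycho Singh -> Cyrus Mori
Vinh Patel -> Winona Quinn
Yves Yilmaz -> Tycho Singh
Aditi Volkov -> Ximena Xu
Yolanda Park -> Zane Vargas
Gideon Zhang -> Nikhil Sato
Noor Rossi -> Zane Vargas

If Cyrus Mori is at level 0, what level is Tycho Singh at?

1

Chain from Tycho Singh up to Cyrus Mori: Tycho Singh → Cyrus Mori. That is 1 step up, so Tycho Singh is 1 level below Cyrus Mori.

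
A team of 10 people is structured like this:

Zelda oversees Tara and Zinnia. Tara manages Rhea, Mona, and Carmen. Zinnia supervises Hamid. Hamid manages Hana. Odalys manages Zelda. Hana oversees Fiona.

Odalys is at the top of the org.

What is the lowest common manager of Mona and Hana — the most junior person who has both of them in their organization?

Zelda

Mona's chain of managers is Tara, Zelda, Odalys. Hana's chain of managers is Hamid, Zinnia, Zelda, Odalys. The first manager that appears in both chains is Zelda.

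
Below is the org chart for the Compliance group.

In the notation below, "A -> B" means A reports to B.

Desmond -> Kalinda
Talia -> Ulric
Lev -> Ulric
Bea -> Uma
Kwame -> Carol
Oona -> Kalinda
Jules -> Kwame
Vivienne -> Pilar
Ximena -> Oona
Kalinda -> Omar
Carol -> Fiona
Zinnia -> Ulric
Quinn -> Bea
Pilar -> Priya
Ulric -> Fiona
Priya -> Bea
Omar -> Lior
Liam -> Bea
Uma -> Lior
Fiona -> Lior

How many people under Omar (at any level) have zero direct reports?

The people in Omar's organization with no one reporting to them are Ximena, Desmond. That is 2.

2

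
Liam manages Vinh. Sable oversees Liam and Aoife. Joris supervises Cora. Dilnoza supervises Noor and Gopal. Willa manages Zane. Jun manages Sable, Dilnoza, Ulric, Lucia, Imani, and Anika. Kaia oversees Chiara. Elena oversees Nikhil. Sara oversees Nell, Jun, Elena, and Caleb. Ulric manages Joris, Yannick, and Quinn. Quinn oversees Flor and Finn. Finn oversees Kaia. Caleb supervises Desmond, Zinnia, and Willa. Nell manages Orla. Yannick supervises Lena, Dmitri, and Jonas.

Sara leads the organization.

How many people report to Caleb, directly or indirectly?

4

Caleb directly manages Willa, Zinnia, Desmond. Under Willa: Zane (1). Zinnia has no reports. Desmond has no reports. So Caleb's organization is 3 direct reports plus everyone under them: 2 + 1 + 1 = 4.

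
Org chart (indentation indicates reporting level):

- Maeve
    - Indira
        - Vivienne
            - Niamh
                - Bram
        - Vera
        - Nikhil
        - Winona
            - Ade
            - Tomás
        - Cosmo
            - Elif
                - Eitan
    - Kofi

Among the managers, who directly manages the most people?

Indira

Direct-report counts: Maeve has 2; Indira has 5; Cosmo has 1; Elif has 1; Winona has 2; Vivienne has 1; Niamh has 1. The largest is 5, held by Indira.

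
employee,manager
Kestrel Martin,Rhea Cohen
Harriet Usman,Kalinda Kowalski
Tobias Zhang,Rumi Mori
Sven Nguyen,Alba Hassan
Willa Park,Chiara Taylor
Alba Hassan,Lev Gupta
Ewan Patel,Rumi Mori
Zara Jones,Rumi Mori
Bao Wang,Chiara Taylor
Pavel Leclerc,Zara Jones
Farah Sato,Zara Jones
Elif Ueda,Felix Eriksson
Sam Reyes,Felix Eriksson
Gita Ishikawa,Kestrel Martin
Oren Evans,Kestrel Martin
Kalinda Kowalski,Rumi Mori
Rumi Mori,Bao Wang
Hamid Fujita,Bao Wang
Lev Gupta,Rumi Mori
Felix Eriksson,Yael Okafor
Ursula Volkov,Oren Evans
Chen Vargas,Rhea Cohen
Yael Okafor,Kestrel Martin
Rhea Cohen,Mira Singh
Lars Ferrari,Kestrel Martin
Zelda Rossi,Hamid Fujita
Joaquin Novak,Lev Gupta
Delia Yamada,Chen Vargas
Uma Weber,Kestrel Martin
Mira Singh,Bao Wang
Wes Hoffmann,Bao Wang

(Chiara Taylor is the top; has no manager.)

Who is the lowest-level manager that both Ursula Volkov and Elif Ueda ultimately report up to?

Kestrel Martin

Ursula Volkov's chain of managers is Oren Evans, Kestrel Martin, Rhea Cohen, Mira Singh, Bao Wang, Chiara Taylor. Elif Ueda's chain of managers is Felix Eriksson, Yael Okafor, Kestrel Martin, Rhea Cohen, Mira Singh, Bao Wang, Chiara Taylor. The first manager that appears in both chains is Kestrel Martin.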